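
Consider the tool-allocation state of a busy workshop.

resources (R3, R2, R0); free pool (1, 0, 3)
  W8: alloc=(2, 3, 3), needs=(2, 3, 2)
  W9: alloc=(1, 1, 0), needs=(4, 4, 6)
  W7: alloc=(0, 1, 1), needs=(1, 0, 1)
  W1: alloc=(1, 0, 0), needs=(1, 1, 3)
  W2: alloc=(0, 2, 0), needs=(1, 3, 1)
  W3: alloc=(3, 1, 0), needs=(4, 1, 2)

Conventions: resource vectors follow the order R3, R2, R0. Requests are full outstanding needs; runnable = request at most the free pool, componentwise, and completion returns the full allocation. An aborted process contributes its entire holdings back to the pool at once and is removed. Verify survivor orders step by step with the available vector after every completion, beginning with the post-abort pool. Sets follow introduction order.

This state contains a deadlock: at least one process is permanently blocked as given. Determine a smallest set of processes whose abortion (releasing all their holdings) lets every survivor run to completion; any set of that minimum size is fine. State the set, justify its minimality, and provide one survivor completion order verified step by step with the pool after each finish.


Abort W2.
Key observation: the deadlocked W8 becomes finishable only because W2 released (0, 2, 0); it completes at step 3 below.
Why nothing smaller works: aborting no one leaves the state deadlocked as given.
One survivor order: W7, W1, W8, W9, W3. Verifying each step (post-abort pool first):
  pool = (1, 2, 3)
  run W7 (needs (1, 0, 1), free (1, 2, 3)); after release of (0, 1, 1) the pool is (1, 3, 4)
  run W1 (needs (1, 1, 3), free (1, 3, 4)); after release of (1, 0, 0) the pool is (2, 3, 4)
  run W8 (needs (2, 3, 2), free (2, 3, 4)); after release of (2, 3, 3) the pool is (4, 6, 7)
  run W9 (needs (4, 4, 6), free (4, 6, 7)); after release of (1, 1, 0) the pool is (5, 7, 7)
  run W3 (needs (4, 1, 2), free (5, 7, 7)); after release of (3, 1, 0) the pool is (8, 8, 7)


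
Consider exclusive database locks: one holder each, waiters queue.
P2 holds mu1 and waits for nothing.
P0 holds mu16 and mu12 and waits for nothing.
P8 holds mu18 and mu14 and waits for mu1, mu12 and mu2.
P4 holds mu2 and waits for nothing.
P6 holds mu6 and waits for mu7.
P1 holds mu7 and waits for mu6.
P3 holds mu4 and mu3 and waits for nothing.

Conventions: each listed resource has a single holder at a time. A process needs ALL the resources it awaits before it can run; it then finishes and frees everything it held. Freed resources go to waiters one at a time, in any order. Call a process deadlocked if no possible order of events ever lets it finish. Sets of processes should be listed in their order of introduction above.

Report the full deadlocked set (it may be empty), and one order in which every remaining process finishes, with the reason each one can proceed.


Deadlocked: P6 and P1.
Key observation: the cycle P6 -> P1 -> P6 can never break — each member waits on the next; no other process is dragged down with it.
The rest can finish in the order P0, P2, P4, P3, P8.
Check, step by step:
  P0 waits on nothing -> runs at once and releases mu16 and mu12
  P2 waits on nothing -> runs at once and releases mu1
  P4 waits on nothing -> runs at once and releases mu2
  P3 waits on nothing -> runs at once and releases mu4 and mu3
  run P8 (all its waits — mu1, mu12 and mu2 — are resolved); releases mu18 and mu14


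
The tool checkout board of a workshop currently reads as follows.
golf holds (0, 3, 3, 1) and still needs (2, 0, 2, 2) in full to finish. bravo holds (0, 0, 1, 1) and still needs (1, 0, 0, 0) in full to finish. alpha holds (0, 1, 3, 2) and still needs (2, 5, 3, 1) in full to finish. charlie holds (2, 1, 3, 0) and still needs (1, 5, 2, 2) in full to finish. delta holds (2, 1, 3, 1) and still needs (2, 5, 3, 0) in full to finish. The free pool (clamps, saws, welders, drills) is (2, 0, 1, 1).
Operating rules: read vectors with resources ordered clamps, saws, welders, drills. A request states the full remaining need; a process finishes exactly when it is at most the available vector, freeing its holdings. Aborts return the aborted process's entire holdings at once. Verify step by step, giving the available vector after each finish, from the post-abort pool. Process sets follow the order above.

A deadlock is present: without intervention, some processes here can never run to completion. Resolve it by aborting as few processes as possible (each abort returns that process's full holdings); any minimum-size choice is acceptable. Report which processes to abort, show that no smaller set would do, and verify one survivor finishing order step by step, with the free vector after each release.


Minimum abort set: alpha and charlie.
Key observation: delta had no path to completion before; after the abort of alpha and charlie ((2, 2, 6, 2) returned), step 3 is where it fits.
Why nothing smaller works — every single abort fails: golf alone leaves alpha blocked (short on saws); bravo alone leaves alpha blocked (short on saws); alpha alone leaves charlie blocked (short on saws); charlie alone leaves alpha blocked (short on saws); delta alone leaves alpha blocked (short on saws).
The survivors complete as golf, bravo, delta. Step-by-step check (starting from the post-abort pool):
  pool = (4, 2, 7, 3)
  golf needs (2, 0, 2, 2) <= (4, 2, 7, 3) -> finishes; pool += (0, 3, 3, 1) = (4, 5, 10, 4)
  bravo needs (1, 0, 0, 0) <= (4, 5, 10, 4) -> finishes; pool += (0, 0, 1, 1) = (4, 5, 11, 5)
  delta needs (2, 5, 3, 0) <= (4, 5, 11, 5) -> finishes; pool += (2, 1, 3, 1) = (6, 6, 14, 6)


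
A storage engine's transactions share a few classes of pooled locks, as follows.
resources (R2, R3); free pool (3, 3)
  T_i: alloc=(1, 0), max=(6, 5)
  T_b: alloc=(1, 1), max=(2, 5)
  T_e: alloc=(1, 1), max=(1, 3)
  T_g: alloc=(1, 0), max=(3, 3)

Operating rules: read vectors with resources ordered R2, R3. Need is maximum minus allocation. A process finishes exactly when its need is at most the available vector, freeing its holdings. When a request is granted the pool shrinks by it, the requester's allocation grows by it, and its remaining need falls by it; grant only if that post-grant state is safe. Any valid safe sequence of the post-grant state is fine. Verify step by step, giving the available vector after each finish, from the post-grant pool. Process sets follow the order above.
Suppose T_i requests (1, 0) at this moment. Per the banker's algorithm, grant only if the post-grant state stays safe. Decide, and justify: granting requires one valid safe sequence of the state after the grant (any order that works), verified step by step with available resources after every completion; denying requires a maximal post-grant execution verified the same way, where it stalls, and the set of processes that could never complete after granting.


GRANT: granting preserves safety; a valid post-grant sequence is T_g, T_e, T_b, T_i.
Key observation: the transfer keeps a workable pool ((2, 3)); T_g starts the safe sequence.
Verifying the post-grant state step by step:
  pool = (2, 3)
  T_g needs (2, 3) <= (2, 3) -> finishes; pool += (1, 0) = (3, 3)
  T_e needs (0, 2) <= (3, 3) -> finishes; pool += (1, 1) = (4, 4)
  T_b needs (1, 4) <= (4, 4) -> finishes; pool += (1, 1) = (5, 5)
  T_i needs (4, 5) <= (5, 5) -> finishes; pool += (2, 0) = (7, 5)


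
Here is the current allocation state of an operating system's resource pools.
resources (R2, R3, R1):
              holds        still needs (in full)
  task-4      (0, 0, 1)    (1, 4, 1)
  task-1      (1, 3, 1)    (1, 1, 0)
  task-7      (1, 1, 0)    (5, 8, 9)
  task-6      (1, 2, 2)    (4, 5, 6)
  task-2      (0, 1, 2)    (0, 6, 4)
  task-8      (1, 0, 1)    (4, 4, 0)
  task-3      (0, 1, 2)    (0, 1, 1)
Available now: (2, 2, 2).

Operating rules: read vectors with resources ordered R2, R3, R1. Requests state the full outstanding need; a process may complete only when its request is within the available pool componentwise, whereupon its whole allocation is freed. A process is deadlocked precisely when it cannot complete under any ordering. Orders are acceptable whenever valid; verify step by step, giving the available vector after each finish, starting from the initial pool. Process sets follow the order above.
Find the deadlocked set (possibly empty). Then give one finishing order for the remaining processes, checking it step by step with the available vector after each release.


Deadlocked: task-7, task-6 and task-8.
Key observation: the wall is R2: completing task-1, task-4, task-3, task-2 brings the pool only to (3, 7, 8), and all the rest need more.
One completion order for the rest: task-1, task-4, task-3, task-2. Check, step by step:
  pool = (2, 2, 2)
  task-1: need (1, 1, 0) fits (2, 2, 2); releases (1, 3, 1), pool now (3, 5, 3)
  task-4: need (1, 4, 1) fits (3, 5, 3); releases (0, 0, 1), pool now (3, 5, 4)
  task-3: need (0, 1, 1) fits (3, 5, 4); releases (0, 1, 2), pool now (3, 6, 6)
  task-2: need (0, 6, 4) fits (3, 6, 6); releases (0, 1, 2), pool now (3, 7, 8)
None of the blocked processes ever fits:
  task-7 cannot run: need (5, 8, 9) vs free (3, 7, 8) (insufficient R2, R3 and R1)
  task-6 cannot run: need (4, 5, 6) vs free (3, 7, 8) (insufficient R2)
  task-8 cannot run: need (4, 4, 0) vs free (3, 7, 8) (insufficient R2)


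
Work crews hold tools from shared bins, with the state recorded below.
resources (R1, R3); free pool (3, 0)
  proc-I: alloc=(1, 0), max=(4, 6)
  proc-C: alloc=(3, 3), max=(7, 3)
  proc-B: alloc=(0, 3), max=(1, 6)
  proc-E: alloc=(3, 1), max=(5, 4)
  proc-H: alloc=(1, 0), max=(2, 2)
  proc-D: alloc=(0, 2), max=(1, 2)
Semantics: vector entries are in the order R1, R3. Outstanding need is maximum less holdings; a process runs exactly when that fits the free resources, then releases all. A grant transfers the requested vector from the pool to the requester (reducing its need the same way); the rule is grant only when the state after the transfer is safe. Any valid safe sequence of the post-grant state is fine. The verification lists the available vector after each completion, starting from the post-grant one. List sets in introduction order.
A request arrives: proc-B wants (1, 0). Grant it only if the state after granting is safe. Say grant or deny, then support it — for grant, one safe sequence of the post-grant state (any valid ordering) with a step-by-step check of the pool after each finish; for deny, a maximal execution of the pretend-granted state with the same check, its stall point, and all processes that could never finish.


DENY. Granting would leave the state unsafe.
Key observation: after proc-D, proc-H the pool peaks at (3, 2), and each blocked process is short somewhere: proc-I on R3; proc-C on R1; proc-B on R3; proc-E on R3.
After a pretend grant, a maximal execution: proc-D, proc-H — then nothing else fits. Check, step by step:
  pool = (2, 0)
  proc-D needs (1, 0) <= (2, 0) -> finishes; pool += (0, 2) = (2, 2)
  proc-H needs (1, 2) <= (2, 2) -> finishes; pool += (1, 0) = (3, 2)
  proc-I still needs (3, 6) but only (3, 2) is free — short on R3
  proc-C still needs (4, 0) but only (3, 2) is free — short on R1
  proc-B still needs (0, 3) but only (3, 2) is free — short on R3
  proc-E still needs (2, 3) but only (3, 2) is free — short on R3
Processes that could never finish after the grant: proc-I, proc-C, proc-B and proc-E.


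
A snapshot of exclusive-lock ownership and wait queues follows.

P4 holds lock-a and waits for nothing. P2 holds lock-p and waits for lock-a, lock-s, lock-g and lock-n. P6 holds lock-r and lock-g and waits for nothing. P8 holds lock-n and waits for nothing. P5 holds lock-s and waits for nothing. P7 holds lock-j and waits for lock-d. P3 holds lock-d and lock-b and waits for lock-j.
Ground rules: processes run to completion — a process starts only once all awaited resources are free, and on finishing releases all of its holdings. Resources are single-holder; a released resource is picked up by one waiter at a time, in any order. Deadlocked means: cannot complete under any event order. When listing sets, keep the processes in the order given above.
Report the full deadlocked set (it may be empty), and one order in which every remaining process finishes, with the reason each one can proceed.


The deadlocked set is P7 and P3.
Key observation: nobody on the ring P7 -> P3 -> P7 can start until another member finishes, which never happens; no other process is dragged down with it.
A valid finishing order for the others: P4, P6, P5, P8, P2.
Step-by-step check:
  run P4 (it waits on nothing); releases lock-a
  run P6 (it waits on nothing); releases lock-r and lock-g
  run P5 (it waits on nothing); releases lock-s
  run P8 (it waits on nothing); releases lock-n
  P2: everything it awaited (lock-a, lock-s, lock-g and lock-n) is free; runs, freeing lock-p


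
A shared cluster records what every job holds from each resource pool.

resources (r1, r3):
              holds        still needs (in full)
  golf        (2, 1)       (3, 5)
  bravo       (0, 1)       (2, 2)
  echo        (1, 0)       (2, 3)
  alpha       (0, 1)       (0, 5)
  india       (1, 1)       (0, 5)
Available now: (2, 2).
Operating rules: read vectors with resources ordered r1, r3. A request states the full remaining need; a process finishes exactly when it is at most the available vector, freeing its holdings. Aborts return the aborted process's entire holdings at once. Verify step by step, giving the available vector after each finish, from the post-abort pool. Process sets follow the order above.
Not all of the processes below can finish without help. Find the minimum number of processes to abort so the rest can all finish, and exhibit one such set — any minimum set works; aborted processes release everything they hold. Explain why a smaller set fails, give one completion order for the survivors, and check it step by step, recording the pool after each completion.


Minimum abort set: alpha and india.
Key observation: golf had no path to completion before; after the abort of alpha and india ((1, 2) returned), step 3 is where it fits.
Minimality, checking each single-abort alternative: golf alone leaves alpha blocked (short on r3); bravo alone leaves golf blocked (short on r3); echo alone leaves golf blocked (short on r3); alpha alone leaves golf blocked (short on r3); india alone leaves golf blocked (short on r3).
Survivors finish in the order: echo, bravo, golf. Step-by-step check (pool after the aborts first):
  pool = (3, 4)
  echo needs (2, 3) <= (3, 4) -> finishes; pool += (1, 0) = (4, 4)
  bravo needs (2, 2) <= (4, 4) -> finishes; pool += (0, 1) = (4, 5)
  golf needs (3, 5) <= (4, 5) -> finishes; pool += (2, 1) = (6, 6)


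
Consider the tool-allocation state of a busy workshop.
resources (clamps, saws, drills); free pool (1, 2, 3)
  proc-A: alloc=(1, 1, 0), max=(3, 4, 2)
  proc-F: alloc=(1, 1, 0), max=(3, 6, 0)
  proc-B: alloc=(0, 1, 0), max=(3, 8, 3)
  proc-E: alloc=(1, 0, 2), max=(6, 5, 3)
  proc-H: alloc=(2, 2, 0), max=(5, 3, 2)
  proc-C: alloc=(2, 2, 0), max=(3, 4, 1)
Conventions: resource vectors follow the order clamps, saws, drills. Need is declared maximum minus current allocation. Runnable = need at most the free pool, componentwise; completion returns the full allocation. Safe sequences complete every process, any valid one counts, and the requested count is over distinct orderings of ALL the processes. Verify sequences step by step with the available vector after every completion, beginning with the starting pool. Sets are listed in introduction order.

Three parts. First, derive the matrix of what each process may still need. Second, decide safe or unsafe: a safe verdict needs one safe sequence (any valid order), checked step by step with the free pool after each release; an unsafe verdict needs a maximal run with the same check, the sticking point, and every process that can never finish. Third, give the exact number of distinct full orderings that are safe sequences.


(1) Need matrix, components ordered clamps, saws, drills:
  proc-A: (2, 3, 2)
  proc-F: (2, 5, 0)
  proc-B: (3, 7, 3)
  proc-E: (5, 5, 1)
  proc-H: (3, 1, 2)
  proc-C: (1, 2, 1)
(2) SAFE, for example via the order proc-C, proc-A, proc-H, proc-F, proc-B, proc-E.
Key observation: the first exact fit in this order is proc-C — it needs (1, 2, 1) with (1, 2, 3) free, meeting a requested resource to the last unit.
Step-by-step check:
  pool = (1, 2, 3)
  run proc-C (needs (1, 2, 1), free (1, 2, 3)); after release of (2, 2, 0) the pool is (3, 4, 3)
  run proc-A (needs (2, 3, 2), free (3, 4, 3)); after release of (1, 1, 0) the pool is (4, 5, 3)
  run proc-H (needs (3, 1, 2), free (4, 5, 3)); after release of (2, 2, 0) the pool is (6, 7, 3)
  run proc-F (needs (2, 5, 0), free (6, 7, 3)); after release of (1, 1, 0) the pool is (7, 8, 3)
  run proc-B (needs (3, 7, 3), free (7, 8, 3)); after release of (0, 1, 0) the pool is (7, 9, 3)
  run proc-E (needs (5, 5, 1), free (7, 9, 3)); after release of (1, 0, 2) the pool is (8, 9, 5)
(3) The exact count: 25 of the possible complete orderings are safe sequences.


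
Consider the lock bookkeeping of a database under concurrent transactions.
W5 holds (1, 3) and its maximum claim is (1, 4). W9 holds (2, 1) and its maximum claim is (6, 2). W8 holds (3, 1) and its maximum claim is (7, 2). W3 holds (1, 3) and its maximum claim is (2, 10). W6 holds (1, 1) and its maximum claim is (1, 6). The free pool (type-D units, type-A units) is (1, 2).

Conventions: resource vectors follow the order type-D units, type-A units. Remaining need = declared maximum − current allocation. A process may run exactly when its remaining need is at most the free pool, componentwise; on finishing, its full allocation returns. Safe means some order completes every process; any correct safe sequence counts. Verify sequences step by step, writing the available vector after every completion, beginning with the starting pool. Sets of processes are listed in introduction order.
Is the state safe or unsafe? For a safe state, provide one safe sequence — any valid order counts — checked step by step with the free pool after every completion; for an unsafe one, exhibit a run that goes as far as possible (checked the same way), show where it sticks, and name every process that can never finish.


The state is UNSAFE.
Key observation: after W5, W6 the pool peaks at (3, 6), and each blocked process is short somewhere: W9 on type-D units; W8 on type-D units; W3 on type-A units.
Going as far as possible: W5, W6; after that, nothing fits. Check, step by step:
  pool = (1, 2)
  W5 needs (0, 1) <= (1, 2) -> finishes; pool += (1, 3) = (2, 5)
  W6 needs (0, 5) <= (2, 5) -> finishes; pool += (1, 1) = (3, 6)
  W9 cannot run: need (4, 1) vs free (3, 6) (insufficient type-D units)
  W8 cannot run: need (4, 1) vs free (3, 6) (insufficient type-D units)
  W3 cannot run: need (1, 7) vs free (3, 6) (insufficient type-A units)
Processes that can never finish: W9, W8 and W3.


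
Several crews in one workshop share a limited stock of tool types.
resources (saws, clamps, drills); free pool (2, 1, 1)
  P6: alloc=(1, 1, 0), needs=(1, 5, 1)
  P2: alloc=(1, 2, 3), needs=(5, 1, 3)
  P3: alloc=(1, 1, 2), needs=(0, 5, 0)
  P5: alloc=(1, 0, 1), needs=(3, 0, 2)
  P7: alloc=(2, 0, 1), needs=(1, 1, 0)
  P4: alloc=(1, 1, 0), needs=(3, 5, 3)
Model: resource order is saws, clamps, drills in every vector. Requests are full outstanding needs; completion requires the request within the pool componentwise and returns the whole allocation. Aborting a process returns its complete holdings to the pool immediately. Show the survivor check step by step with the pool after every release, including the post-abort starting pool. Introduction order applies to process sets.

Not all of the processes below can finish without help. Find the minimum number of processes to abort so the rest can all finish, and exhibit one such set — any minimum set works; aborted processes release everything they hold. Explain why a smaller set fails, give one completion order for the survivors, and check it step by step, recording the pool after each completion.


Minimum abort set: P6 and P3.
Key observation: P4 had no path to completion before; after the abort of P6 and P3 ((2, 2, 2) returned), step 3 is where it fits.
Why nothing smaller works — every single abort fails: P6 alone leaves P3 blocked (short on clamps); P2 alone leaves P6 blocked (short on clamps); P3 alone leaves P6 blocked (short on clamps); P5 alone leaves P6 blocked (short on clamps); P7 alone leaves P6 blocked (short on clamps); P4 alone leaves P6 blocked (short on clamps).
The survivors complete as P5, P2, P4, P7. Step-by-step check (starting from the post-abort pool):
  pool = (4, 3, 3)
  P5 needs (3, 0, 2) <= (4, 3, 3) -> finishes; pool += (1, 0, 1) = (5, 3, 4)
  P2 needs (5, 1, 3) <= (5, 3, 4) -> finishes; pool += (1, 2, 3) = (6, 5, 7)
  P4 needs (3, 5, 3) <= (6, 5, 7) -> finishes; pool += (1, 1, 0) = (7, 6, 7)
  P7 needs (1, 1, 0) <= (7, 6, 7) -> finishes; pool += (2, 0, 1) = (9, 6, 8)


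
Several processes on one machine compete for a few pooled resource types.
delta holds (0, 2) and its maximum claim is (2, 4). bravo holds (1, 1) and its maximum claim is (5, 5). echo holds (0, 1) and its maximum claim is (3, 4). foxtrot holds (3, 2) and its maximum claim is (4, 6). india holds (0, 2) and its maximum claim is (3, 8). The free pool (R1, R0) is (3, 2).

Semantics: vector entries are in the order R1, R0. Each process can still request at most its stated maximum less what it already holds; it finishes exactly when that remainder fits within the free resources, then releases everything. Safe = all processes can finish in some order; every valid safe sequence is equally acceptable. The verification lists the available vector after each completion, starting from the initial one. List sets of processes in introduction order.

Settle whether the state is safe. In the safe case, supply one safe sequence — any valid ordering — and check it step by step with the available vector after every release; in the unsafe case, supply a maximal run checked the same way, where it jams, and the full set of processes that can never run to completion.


SAFE — a valid safe sequence is delta, foxtrot, echo, bravo, india.
Key observation: delta is the earliest step where a requested resource binds exactly: need (2, 2), pool (3, 2) at its turn.
Check, step by step:
  pool = (3, 2)
  run delta (needs (2, 2), free (3, 2)); after release of (0, 2) the pool is (3, 4)
  run foxtrot (needs (1, 4), free (3, 4)); after release of (3, 2) the pool is (6, 6)
  run echo (needs (3, 3), free (6, 6)); after release of (0, 1) the pool is (6, 7)
  run bravo (needs (4, 4), free (6, 7)); after release of (1, 1) the pool is (7, 8)
  run india (needs (3, 6), free (7, 8)); after release of (0, 2) the pool is (7, 10)


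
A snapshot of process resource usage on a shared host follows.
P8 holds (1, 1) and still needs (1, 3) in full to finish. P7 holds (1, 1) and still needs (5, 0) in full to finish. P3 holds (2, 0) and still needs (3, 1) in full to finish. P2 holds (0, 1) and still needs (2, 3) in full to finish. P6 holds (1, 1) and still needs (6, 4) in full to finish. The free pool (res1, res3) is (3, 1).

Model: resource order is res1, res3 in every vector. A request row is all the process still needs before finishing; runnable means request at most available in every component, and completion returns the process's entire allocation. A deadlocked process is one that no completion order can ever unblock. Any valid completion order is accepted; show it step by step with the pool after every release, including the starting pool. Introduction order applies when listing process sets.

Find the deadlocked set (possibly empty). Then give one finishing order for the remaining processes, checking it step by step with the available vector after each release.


The deadlocked set is P8, P2 and P6.
Key observation: once P3, P7 finish, the pool peaks at (6, 2) — and every remaining process still needs more res3 than that.
A valid finishing order for the others: P3, P7. Check, step by step:
  pool = (3, 1)
  run P3 (needs (3, 1), free (3, 1)); after release of (2, 0) the pool is (5, 1)
  run P7 (needs (5, 0), free (5, 1)); after release of (1, 1) the pool is (6, 2)
None of the blocked processes ever fits:
  blocked: P8 wants (1, 3), pool (6, 2) — not enough res3
  blocked: P2 wants (2, 3), pool (6, 2) — not enough res3
  blocked: P6 wants (6, 4), pool (6, 2) — not enough res3


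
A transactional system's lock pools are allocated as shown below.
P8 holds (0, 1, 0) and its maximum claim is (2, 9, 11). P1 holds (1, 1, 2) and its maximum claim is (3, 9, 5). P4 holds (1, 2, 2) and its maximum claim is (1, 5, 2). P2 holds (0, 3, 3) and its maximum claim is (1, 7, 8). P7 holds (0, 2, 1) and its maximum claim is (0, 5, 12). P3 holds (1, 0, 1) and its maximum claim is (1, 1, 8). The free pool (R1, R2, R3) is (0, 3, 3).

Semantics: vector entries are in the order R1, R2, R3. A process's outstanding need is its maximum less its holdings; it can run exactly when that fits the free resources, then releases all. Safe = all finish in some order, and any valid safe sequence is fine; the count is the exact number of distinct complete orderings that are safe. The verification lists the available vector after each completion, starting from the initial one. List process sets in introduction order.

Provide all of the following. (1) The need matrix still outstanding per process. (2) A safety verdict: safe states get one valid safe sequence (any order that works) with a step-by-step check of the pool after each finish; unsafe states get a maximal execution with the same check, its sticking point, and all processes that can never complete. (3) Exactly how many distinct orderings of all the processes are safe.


(1) Outstanding need per process (order R1, R2, R3):
  P8: (2, 8, 11)
  P1: (2, 8, 3)
  P4: (0, 3, 0)
  P2: (1, 4, 5)
  P7: (0, 3, 11)
  P3: (0, 1, 7)
(2) SAFE. One safe sequence: P4, P2, P3, P1, P7, P8.
Key observation: the order's first zero-slack moment is P4 ((0, 3, 0) needed, (0, 3, 3) free — a requested resource with nothing to spare).
Step-by-step check:
  pool = (0, 3, 3)
  run P4 (needs (0, 3, 0), free (0, 3, 3)); after release of (1, 2, 2) the pool is (1, 5, 5)
  run P2 (needs (1, 4, 5), free (1, 5, 5)); after release of (0, 3, 3) the pool is (1, 8, 8)
  run P3 (needs (0, 1, 7), free (1, 8, 8)); after release of (1, 0, 1) the pool is (2, 8, 9)
  run P1 (needs (2, 8, 3), free (2, 8, 9)); after release of (1, 1, 2) the pool is (3, 9, 11)
  run P7 (needs (0, 3, 11), free (3, 9, 11)); after release of (0, 2, 1) the pool is (3, 11, 12)
  run P8 (needs (2, 8, 11), free (3, 11, 12)); after release of (0, 1, 0) the pool is (3, 12, 12)
(3) Precisely 2 of the possible complete orderings are safe sequences.


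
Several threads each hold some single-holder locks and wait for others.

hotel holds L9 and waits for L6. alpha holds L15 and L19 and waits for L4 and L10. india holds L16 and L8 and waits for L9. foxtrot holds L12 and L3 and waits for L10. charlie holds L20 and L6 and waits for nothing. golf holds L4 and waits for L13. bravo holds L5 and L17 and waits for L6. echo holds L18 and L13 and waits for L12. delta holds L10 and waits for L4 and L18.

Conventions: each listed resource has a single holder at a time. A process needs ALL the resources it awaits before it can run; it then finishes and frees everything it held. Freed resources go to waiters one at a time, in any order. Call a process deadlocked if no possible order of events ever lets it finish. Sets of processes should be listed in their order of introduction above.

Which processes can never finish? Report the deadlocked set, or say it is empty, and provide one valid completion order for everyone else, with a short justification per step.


Deadlocked: alpha, foxtrot, golf, echo and delta.
Key observation: the cycle golf -> echo -> foxtrot -> delta -> golf can never break — each member waits on the next; alpha waits into the deadlock from upstream.
A valid finishing order for the others: charlie, hotel, bravo, india.
Walking it through:
  charlie: no waits; runs immediately, freeing L20 and L6
  hotel: everything it awaited (L6) is free; runs, freeing L9
  bravo: everything it awaited (L6) is free; runs, freeing L5 and L17
  india: everything it awaited (L9) is free; runs, freeing L16 and L8


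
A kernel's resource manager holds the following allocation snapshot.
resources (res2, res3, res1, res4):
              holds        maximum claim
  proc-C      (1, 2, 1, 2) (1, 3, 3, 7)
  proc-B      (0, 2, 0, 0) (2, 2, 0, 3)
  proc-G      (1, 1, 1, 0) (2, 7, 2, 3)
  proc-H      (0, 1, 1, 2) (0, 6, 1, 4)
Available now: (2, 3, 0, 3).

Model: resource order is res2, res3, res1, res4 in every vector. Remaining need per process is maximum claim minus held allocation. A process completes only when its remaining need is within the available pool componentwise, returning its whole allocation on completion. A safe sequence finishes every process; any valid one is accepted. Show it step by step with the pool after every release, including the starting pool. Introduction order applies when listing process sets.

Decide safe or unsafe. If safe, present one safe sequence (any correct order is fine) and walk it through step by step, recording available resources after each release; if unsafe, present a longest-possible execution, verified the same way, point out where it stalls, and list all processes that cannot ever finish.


SAFE, for example via the order proc-B, proc-H, proc-G, proc-C.
Key observation: the first exact fit in this order is proc-B — it needs (2, 0, 0, 3) with (2, 3, 0, 3) free, meeting a requested resource to the last unit.
Check, step by step:
  pool = (2, 3, 0, 3)
  run proc-B (needs (2, 0, 0, 3), free (2, 3, 0, 3)); after release of (0, 2, 0, 0) the pool is (2, 5, 0, 3)
  run proc-H (needs (0, 5, 0, 2), free (2, 5, 0, 3)); after release of (0, 1, 1, 2) the pool is (2, 6, 1, 5)
  run proc-G (needs (1, 6, 1, 3), free (2, 6, 1, 5)); after release of (1, 1, 1, 0) the pool is (3, 7, 2, 5)
  run proc-C (needs (0, 1, 2, 5), free (3, 7, 2, 5)); after release of (1, 2, 1, 2) the pool is (4, 9, 3, 7)


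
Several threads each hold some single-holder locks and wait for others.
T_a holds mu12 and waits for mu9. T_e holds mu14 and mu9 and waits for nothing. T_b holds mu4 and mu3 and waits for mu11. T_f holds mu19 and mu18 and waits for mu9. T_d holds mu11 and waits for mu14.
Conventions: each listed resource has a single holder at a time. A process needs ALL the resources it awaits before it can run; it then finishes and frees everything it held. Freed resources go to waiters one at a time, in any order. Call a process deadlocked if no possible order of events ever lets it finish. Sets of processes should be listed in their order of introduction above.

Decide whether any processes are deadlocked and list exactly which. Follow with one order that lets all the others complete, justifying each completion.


Nothing here is deadlocked.
Key observation: although several processes wait, no cycle exists — each chain bottoms out at a free runner.
One completion order for the rest: T_e, T_d, T_f, T_a, T_b.
Verifying each step:
  T_e waits on nothing -> runs at once and releases mu14 and mu9
  T_d: everything it awaited (mu14) is free; runs, freeing mu11
  T_f: everything it awaited (mu9) is free; runs, freeing mu19 and mu18
  T_a: everything it awaited (mu9) is free; runs, freeing mu12
  T_b: everything it awaited (mu11) is free; runs, freeing mu4 and mu3


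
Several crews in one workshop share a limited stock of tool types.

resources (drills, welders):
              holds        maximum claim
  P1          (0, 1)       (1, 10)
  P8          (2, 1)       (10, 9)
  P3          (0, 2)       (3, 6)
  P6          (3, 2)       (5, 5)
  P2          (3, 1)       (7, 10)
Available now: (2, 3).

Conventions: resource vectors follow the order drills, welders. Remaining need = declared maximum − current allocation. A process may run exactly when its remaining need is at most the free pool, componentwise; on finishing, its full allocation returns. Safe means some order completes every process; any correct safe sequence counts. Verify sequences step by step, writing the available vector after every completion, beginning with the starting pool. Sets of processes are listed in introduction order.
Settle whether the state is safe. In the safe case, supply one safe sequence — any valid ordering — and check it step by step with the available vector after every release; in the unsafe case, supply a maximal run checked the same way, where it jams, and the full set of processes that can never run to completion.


The state is UNSAFE.
Key observation: no order helps: past P6, P3, the free pool tops out at (5, 7), below what each blocked process needs in welders.
Going as far as possible: P6, P3; after that, nothing fits. Verifying each step:
  pool = (2, 3)
  P6: need (2, 3) fits (2, 3); releases (3, 2), pool now (5, 5)
  P3: need (3, 4) fits (5, 5); releases (0, 2), pool now (5, 7)
  P1 cannot run: need (1, 9) vs free (5, 7) (insufficient welders)
  P8 cannot run: need (8, 8) vs free (5, 7) (insufficient drills and welders)
  P2 cannot run: need (4, 9) vs free (5, 7) (insufficient welders)
Processes that can never finish: P1, P8 and P2.


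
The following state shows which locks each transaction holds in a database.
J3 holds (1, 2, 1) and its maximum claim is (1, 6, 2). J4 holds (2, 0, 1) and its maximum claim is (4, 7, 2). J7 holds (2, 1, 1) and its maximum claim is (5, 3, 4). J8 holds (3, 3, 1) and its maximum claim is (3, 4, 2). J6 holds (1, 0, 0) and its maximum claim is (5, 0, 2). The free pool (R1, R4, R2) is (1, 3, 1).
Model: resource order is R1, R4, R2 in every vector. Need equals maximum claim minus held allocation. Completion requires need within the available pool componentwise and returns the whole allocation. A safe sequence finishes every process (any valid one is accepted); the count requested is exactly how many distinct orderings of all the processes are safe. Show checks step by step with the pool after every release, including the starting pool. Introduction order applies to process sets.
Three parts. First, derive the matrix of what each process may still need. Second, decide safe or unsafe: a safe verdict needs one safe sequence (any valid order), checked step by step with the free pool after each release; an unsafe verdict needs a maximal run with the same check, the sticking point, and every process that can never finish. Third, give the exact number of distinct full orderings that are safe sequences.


(1) Outstanding need per process (order R1, R4, R2):
  J3: (0, 4, 1)
  J4: (2, 7, 1)
  J7: (3, 2, 3)
  J8: (0, 1, 1)
  J6: (4, 0, 2)
(2) SAFE, for example via the order J8, J3, J6, J7, J4.
Key observation: reading the order forward, J8 is the first process whose need (0, 1, 1) meets the free pool (1, 3, 1) exactly on a resource it requests.
Walking it through:
  pool = (1, 3, 1)
  J8: need (0, 1, 1) fits (1, 3, 1); releases (3, 3, 1), pool now (4, 6, 2)
  J3: need (0, 4, 1) fits (4, 6, 2); releases (1, 2, 1), pool now (5, 8, 3)
  J6: need (4, 0, 2) fits (5, 8, 3); releases (1, 0, 0), pool now (6, 8, 3)
  J7: need (3, 2, 3) fits (6, 8, 3); releases (2, 1, 1), pool now (8, 9, 4)
  J4: need (2, 7, 1) fits (8, 9, 4); releases (2, 0, 1), pool now (10, 9, 5)
(3) Exactly 8 of the possible complete orderings are safe sequences.


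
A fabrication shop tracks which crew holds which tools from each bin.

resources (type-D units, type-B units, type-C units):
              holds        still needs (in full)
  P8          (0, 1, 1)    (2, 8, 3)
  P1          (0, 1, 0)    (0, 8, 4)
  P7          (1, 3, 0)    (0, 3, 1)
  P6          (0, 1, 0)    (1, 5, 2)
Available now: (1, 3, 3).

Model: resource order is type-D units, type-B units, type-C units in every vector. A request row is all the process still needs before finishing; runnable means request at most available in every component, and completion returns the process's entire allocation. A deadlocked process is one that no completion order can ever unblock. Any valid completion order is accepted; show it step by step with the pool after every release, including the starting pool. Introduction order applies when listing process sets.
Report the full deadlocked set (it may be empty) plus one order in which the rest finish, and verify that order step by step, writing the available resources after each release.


Deadlocked set: P8 and P1.
Key observation: no order helps: past P7, P6, the free pool tops out at (2, 7, 3), below what each blocked process needs in type-B units.
One completion order for the rest: P7, P6. Check, step by step:
  pool = (1, 3, 3)
  run P7 (needs (0, 3, 1), free (1, 3, 3)); after release of (1, 3, 0) the pool is (2, 6, 3)
  run P6 (needs (1, 5, 2), free (2, 6, 3)); after release of (0, 1, 0) the pool is (2, 7, 3)
The stuck group stays short no matter what:
  blocked: P8 wants (2, 8, 3), pool (2, 7, 3) — not enough type-B units
  blocked: P1 wants (0, 8, 4), pool (2, 7, 3) — not enough type-B units and type-C units


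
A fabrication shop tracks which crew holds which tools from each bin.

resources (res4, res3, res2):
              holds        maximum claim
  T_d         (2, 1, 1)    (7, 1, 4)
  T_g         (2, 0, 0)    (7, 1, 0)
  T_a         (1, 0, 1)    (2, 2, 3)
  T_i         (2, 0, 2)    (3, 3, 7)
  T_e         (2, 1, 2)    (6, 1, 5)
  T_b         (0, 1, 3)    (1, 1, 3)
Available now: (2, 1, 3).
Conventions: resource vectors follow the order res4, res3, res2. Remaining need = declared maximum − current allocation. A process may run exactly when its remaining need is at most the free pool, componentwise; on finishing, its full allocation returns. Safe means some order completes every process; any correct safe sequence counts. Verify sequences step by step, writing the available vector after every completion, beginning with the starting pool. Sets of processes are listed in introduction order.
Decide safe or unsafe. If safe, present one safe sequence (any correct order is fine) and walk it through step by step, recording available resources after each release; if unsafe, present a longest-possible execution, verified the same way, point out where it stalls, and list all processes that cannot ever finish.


The state is UNSAFE.
Key observation: after T_b, T_a the pool peaks at (3, 2, 7), and each blocked process is short somewhere: T_d on res4; T_g on res4; T_i on res3; T_e on res4.
A maximal execution: T_b, T_a — then nothing else fits. Step-by-step check:
  pool = (2, 1, 3)
  run T_b (needs (1, 0, 0), free (2, 1, 3)); after release of (0, 1, 3) the pool is (2, 2, 6)
  run T_a (needs (1, 2, 2), free (2, 2, 6)); after release of (1, 0, 1) the pool is (3, 2, 7)
  T_d still needs (5, 0, 3) but only (3, 2, 7) is free — short on res4
  T_g still needs (5, 1, 0) but only (3, 2, 7) is free — short on res4
  T_i still needs (1, 3, 5) but only (3, 2, 7) is free — short on res3
  T_e still needs (4, 0, 3) but only (3, 2, 7) is free — short on res4
Never able to finish: T_d, T_g, T_i and T_e.


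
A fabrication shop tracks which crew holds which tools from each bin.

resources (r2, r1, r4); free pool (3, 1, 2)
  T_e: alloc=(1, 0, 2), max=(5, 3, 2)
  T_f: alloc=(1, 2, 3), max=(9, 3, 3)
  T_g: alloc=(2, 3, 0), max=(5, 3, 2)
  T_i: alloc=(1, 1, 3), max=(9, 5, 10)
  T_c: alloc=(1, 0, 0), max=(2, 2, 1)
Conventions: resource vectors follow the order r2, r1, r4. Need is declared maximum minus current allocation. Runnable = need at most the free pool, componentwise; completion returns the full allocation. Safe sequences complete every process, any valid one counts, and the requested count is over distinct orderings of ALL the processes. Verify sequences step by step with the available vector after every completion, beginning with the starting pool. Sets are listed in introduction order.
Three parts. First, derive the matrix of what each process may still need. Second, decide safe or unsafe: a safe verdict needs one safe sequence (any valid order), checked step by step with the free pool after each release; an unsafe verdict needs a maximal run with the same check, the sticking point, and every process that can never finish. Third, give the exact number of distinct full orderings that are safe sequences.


(1) Need matrix, components ordered r2, r1, r4:
  T_e: (4, 3, 0)
  T_f: (8, 1, 0)
  T_g: (3, 0, 2)
  T_i: (8, 4, 7)
  T_c: (1, 2, 1)
(2) The state is UNSAFE.
Key observation: once T_g, T_e, T_c finish, the pool peaks at (7, 4, 4) — and every remaining process still needs more r2 than that.
Going as far as possible: T_g, T_e, T_c; after that, nothing fits. Check, step by step:
  pool = (3, 1, 2)
  T_g: need (3, 0, 2) fits (3, 1, 2); releases (2, 3, 0), pool now (5, 4, 2)
  T_e: need (4, 3, 0) fits (5, 4, 2); releases (1, 0, 2), pool now (6, 4, 4)
  T_c: need (1, 2, 1) fits (6, 4, 4); releases (1, 0, 0), pool now (7, 4, 4)
  T_f still needs (8, 1, 0) but only (7, 4, 4) is free — short on r2
  T_i still needs (8, 4, 7) but only (7, 4, 4) is free — short on r2 and r4
Processes that can never finish: T_f and T_i.
(3) Exactly 0 of the possible complete orderings are safe sequences.
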